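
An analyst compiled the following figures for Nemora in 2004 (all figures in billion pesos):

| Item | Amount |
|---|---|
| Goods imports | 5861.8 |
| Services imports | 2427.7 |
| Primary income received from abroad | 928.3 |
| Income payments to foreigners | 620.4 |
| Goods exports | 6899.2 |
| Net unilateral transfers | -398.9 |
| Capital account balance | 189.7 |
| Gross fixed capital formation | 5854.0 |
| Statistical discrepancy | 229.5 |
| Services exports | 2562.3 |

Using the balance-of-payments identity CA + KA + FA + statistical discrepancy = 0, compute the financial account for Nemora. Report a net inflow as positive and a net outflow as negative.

Goods balance = 6899.2 - 5861.8 = 1037.4
Services balance = 2562.3 - 2427.7 = 134.6
Trade balance (goods + services) = 1037.4 + 134.6 = 1172.0
Net primary income = 928.3 - 620.4 = 307.9
Net secondary income = -398.9
Current account = 1172.0 + 307.9 + (-398.9) = 1081.0
Financial account = -(1081.0 + 189.7 + 229.5) = -1500.2

-1500.2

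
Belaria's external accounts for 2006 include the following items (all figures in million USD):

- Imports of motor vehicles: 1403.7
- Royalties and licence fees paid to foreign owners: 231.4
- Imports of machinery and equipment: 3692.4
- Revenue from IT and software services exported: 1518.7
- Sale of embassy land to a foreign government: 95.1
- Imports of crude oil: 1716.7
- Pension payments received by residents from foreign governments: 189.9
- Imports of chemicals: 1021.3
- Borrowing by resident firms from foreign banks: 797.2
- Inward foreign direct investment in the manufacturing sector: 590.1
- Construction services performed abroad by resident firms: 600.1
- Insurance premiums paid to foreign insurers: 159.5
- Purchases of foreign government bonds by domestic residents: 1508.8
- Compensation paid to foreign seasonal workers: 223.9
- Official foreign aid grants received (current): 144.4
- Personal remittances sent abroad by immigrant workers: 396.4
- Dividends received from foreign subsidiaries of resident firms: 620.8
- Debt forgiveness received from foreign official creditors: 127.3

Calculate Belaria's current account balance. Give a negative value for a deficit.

Goods: -3692.4 - 1716.7 - 1021.3 - 1403.7 = -7834.1
Services: 600.1 + 1518.7 - 159.5 - 231.4 = 1727.9
Primary income: 620.8 - 223.9 = 396.9
Secondary income: 189.9 - 396.4 + 144.4 = -62.1
Current account = (-7834.1) + 1727.9 + 396.9 + (-62.1) = -5771.4
(Excluded from the current account — capital account: sale of embassy land to a foreign government 95.1, debt forgiveness received from foreign official creditors 127.3; financial account: borrowing by resident firms from foreign banks 797.2, inward foreign direct investment in the manufacturing sector 590.1, purchases of foreign government bonds by domestic residents 1508.8.)

-5771.4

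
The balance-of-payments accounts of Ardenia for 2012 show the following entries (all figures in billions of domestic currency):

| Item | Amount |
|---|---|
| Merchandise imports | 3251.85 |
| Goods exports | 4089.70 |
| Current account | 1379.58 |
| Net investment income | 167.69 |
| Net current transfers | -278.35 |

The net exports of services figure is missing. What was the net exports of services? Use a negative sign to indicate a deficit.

Current account = goods balance + services balance + net primary income + net secondary income
Sum of the known components = 727.19
Net exports of services = CA - (known components) = 1379.58 - 727.19 = 652.39

652.39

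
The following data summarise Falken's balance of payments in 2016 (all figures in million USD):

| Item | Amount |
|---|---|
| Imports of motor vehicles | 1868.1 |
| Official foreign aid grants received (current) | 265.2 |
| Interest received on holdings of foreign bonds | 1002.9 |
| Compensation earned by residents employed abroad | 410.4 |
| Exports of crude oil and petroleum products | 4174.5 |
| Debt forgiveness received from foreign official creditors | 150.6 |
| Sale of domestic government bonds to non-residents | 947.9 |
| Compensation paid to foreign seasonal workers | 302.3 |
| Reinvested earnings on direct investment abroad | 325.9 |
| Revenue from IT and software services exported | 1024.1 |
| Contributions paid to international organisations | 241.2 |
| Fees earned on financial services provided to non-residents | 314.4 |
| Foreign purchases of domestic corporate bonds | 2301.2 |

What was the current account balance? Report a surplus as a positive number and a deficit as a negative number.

5105.8

Goods: -1868.1 + 4174.5 = 2306.4
Services: 1024.1 + 314.4 = 1338.5
Primary income: 325.9 + 1002.9 + 410.4 - 302.3 = 1436.9
Secondary income: -241.2 + 265.2 = 24.0
Current account = 2306.4 + 1338.5 + 1436.9 + 24.0 = 5105.8
(Excluded from the current account — capital account: debt forgiveness received from foreign official creditors 150.6; financial account: sale of domestic government bonds to non-residents 947.9, foreign purchases of domestic corporate bonds 2301.2.)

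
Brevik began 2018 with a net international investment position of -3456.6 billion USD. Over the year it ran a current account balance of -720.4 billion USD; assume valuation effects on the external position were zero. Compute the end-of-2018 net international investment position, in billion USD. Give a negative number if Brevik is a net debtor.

With no valuation effects, change in NIIP = current account = -720.4
End-of-year NIIP = -3456.6 + (-720.4) = -4177.0

-4177.0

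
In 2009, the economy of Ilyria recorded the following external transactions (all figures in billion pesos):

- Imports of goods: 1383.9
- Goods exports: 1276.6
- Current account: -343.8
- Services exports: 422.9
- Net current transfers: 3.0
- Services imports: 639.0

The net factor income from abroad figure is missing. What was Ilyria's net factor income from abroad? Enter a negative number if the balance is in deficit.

Current account = goods balance + services balance + net primary income + net secondary income
Sum of the known components = -320.4
Net factor income from abroad = CA - (known components) = -343.8 - (-320.4) = -23.4

-23.4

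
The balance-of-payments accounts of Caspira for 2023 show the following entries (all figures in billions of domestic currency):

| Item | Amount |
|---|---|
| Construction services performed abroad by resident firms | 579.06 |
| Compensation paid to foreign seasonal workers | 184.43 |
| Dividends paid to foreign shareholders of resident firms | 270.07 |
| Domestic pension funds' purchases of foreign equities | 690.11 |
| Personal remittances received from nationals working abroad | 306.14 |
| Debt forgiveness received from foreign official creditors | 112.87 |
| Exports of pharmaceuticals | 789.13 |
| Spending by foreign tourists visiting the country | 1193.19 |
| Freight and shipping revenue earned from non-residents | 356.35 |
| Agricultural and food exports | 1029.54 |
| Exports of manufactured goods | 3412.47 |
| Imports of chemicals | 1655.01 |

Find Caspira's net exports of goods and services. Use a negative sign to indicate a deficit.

Goods: 789.13 + 1029.54 + 3412.47 - 1655.01 = 3576.13
Services: 356.35 + 1193.19 + 579.06 = 2128.60
Trade balance = 3576.13 + 2128.60 = 5704.73
(Excluded from the trade balance — primary income: compensation paid to foreign seasonal workers 184.43, dividends paid to foreign shareholders of resident firms 270.07; financial account: domestic pension funds' purchases of foreign equities 690.11; secondary income: personal remittances received from nationals working abroad 306.14; capital account: debt forgiveness received from foreign official creditors 112.87.)

5704.73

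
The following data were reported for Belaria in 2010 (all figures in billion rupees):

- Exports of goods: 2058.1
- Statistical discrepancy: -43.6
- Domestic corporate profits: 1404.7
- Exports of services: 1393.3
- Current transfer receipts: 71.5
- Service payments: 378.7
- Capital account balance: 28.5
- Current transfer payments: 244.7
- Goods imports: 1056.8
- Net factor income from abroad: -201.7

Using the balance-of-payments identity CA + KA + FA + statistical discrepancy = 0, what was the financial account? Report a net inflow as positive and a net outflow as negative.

-1625.9

Goods balance = 2058.1 - 1056.8 = 1001.3
Services balance = 1393.3 - 378.7 = 1014.6
Trade balance (goods + services) = 1001.3 + 1014.6 = 2015.9
Net primary income = -201.7
Net secondary income = 71.5 - 244.7 = -173.2
Current account = 2015.9 + (-201.7) + (-173.2) = 1641.0
Financial account = -(1641.0 + 28.5 + (-43.6)) = -1625.9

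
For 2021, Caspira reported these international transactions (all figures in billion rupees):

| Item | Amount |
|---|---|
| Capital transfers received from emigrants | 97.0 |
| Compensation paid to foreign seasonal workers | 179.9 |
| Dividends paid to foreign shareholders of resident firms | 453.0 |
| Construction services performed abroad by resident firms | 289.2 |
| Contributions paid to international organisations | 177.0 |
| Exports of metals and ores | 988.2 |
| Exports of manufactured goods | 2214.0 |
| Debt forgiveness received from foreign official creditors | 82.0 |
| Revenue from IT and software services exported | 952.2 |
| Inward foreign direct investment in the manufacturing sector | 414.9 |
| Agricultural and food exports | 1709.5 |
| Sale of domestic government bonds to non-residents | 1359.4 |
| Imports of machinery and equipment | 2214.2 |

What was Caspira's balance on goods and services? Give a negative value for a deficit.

3938.9

Goods: 1709.5 + 2214.0 - 2214.2 + 988.2 = 2697.5
Services: 952.2 + 289.2 = 1241.4
Trade balance = 2697.5 + 1241.4 = 3938.9
(Excluded from the trade balance — capital account: capital transfers received from emigrants 97.0, debt forgiveness received from foreign official creditors 82.0; primary income: compensation paid to foreign seasonal workers 179.9, dividends paid to foreign shareholders of resident firms 453.0; secondary income: contributions paid to international organisations 177.0; financial account: inward foreign direct investment in the manufacturing sector 414.9, sale of domestic government bonds to non-residents 1359.4.)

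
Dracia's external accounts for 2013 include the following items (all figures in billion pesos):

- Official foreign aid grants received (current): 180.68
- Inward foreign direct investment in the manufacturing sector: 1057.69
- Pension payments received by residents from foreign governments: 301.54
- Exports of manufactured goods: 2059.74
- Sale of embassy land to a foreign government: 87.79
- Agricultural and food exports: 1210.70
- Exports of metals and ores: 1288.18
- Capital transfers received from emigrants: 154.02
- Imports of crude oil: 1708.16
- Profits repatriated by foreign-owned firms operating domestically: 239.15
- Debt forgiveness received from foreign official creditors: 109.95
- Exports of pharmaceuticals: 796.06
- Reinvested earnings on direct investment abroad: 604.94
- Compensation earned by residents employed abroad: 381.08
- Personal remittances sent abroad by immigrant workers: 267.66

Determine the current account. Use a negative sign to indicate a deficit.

4607.95

Goods: 796.06 - 1708.16 + 1288.18 + 1210.70 + 2059.74 = 3646.52
Primary income: 381.08 + 604.94 - 239.15 = 746.87
Secondary income: 180.68 + 301.54 - 267.66 = 214.56
Current account = 3646.52 + 746.87 + 214.56 = 4607.95
(Excluded from the current account — financial account: inward foreign direct investment in the manufacturing sector 1057.69; capital account: sale of embassy land to a foreign government 87.79, capital transfers received from emigrants 154.02, debt forgiveness received from foreign official creditors 109.95.)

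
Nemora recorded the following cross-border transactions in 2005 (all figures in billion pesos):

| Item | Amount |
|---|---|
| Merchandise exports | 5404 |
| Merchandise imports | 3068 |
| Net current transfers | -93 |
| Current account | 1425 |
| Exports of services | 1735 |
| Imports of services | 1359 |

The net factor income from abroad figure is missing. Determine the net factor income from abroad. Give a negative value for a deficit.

-1194

Current account = goods balance + services balance + net primary income + net secondary income
Sum of the known components = 2619
Net factor income from abroad = CA - (known components) = 1425 - 2619 = -1194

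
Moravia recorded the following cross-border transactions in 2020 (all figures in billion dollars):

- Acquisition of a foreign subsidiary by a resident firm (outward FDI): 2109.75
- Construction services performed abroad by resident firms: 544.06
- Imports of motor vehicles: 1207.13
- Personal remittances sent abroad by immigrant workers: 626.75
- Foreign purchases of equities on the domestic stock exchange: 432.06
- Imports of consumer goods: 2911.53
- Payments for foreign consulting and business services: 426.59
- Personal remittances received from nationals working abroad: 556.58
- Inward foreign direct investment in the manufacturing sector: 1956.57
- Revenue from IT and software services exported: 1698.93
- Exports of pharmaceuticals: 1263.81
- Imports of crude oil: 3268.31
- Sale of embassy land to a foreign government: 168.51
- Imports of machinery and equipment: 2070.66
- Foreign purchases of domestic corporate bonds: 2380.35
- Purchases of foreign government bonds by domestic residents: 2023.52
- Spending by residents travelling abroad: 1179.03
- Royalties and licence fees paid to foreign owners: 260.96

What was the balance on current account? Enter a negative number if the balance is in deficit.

-7887.58

Goods: 1263.81 - 2070.66 - 3268.31 - 2911.53 - 1207.13 = -8193.82
Services: -426.59 - 1179.03 + 544.06 - 260.96 + 1698.93 = 376.41
Secondary income: -626.75 + 556.58 = -70.17
Current account = (-8193.82) + 376.41 + (-70.17) = -7887.58
(Excluded from the current account — financial account: acquisition of a foreign subsidiary by a resident firm (outward FDI) 2109.75, foreign purchases of equities on the domestic stock exchange 432.06, inward foreign direct investment in the manufacturing sector 1956.57, foreign purchases of domestic corporate bonds 2380.35, purchases of foreign government bonds by domestic residents 2023.52; capital account: sale of embassy land to a foreign government 168.51.)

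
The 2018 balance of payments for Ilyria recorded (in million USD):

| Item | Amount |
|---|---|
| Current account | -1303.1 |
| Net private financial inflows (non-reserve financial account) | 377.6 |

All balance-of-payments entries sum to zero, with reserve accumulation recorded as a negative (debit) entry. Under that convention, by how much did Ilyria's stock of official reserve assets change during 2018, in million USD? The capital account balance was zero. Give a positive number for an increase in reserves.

Official reserve transactions balance = -((-1303.1) + 377.6) = 925.5
An accumulation of reserves is recorded as a debit (negative entry), so the change in the stock of reserves is the negative of that balance.
Change in official reserves = -(925.5) = -925.5

-925.5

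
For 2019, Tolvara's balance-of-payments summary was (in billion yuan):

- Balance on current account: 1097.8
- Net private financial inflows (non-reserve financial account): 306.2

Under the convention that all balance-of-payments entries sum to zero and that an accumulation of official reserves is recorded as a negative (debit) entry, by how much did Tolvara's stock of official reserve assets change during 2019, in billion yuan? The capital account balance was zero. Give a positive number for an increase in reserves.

Official reserve transactions balance = -(1097.8 + 306.2) = -1404.0
An accumulation of reserves is recorded as a debit (negative entry), so the change in the stock of reserves is the negative of that balance.
Change in official reserves = -(-1404.0) = 1404.0

1404.0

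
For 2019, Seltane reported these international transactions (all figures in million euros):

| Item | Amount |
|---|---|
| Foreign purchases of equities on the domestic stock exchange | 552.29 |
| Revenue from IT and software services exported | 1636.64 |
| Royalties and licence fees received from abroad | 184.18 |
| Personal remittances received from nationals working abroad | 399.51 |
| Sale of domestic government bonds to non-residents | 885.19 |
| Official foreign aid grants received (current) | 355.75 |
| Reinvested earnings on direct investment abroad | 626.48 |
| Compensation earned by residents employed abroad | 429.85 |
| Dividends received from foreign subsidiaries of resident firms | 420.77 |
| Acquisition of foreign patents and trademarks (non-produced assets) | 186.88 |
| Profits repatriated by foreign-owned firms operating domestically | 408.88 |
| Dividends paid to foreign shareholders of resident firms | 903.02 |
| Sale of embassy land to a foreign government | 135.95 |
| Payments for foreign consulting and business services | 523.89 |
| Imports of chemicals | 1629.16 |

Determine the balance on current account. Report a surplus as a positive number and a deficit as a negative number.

588.23

Goods: -1629.16
Services: -523.89 + 1636.64 + 184.18 = 1296.93
Primary income: -903.02 + 429.85 - 408.88 + 626.48 + 420.77 = 165.20
Secondary income: 355.75 + 399.51 = 755.26
Current account = (-1629.16) + 1296.93 + 165.20 + 755.26 = 588.23
(Excluded from the current account — financial account: foreign purchases of equities on the domestic stock exchange 552.29, sale of domestic government bonds to non-residents 885.19; capital account: acquisition of foreign patents and trademarks (non-produced assets) 186.88, sale of embassy land to a foreign government 135.95.)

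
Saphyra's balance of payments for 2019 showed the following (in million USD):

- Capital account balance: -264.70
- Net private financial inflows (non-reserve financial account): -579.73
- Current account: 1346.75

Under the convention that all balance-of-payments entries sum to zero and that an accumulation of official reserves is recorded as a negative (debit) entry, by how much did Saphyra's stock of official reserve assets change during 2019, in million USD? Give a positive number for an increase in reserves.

502.32

Official reserve transactions balance = -(1346.75 + (-264.70) + (-579.73)) = -502.32
An accumulation of reserves is recorded as a debit (negative entry), so the change in the stock of reserves is the negative of that balance.
Change in official reserves = -(-502.32) = 502.32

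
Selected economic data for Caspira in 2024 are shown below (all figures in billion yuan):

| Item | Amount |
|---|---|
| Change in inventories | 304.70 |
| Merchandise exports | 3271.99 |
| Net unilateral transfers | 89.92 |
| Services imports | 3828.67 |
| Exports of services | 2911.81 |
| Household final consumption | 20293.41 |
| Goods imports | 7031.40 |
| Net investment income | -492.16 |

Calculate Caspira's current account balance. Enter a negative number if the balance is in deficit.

-5078.51

Goods balance = 3271.99 - 7031.40 = -3759.41
Services balance = 2911.81 - 3828.67 = -916.86
Trade balance (goods + services) = -3759.41 + (-916.86) = -4676.27
Net primary income = -492.16
Net secondary income = 89.92
Current account = -4676.27 + (-492.16) + 89.92 = -5078.51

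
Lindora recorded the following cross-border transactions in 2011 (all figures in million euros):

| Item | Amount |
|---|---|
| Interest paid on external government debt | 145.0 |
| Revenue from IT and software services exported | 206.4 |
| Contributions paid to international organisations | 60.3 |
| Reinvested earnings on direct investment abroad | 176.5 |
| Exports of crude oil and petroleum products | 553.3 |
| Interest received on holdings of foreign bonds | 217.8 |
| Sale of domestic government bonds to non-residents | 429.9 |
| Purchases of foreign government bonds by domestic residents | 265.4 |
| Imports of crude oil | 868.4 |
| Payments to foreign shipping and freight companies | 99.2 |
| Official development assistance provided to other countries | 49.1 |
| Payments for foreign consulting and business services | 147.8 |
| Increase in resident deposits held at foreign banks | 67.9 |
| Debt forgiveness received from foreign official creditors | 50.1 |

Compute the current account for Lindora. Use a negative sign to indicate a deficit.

Goods: -868.4 + 553.3 = -315.1
Services: -99.2 - 147.8 + 206.4 = -40.6
Primary income: -145.0 + 217.8 + 176.5 = 249.3
Secondary income: -60.3 - 49.1 = -109.4
Current account = (-315.1) + (-40.6) + 249.3 + (-109.4) = -215.8
(Excluded from the current account — financial account: sale of domestic government bonds to non-residents 429.9, purchases of foreign government bonds by domestic residents 265.4, increase in resident deposits held at foreign banks 67.9; capital account: debt forgiveness received from foreign official creditors 50.1.)

-215.8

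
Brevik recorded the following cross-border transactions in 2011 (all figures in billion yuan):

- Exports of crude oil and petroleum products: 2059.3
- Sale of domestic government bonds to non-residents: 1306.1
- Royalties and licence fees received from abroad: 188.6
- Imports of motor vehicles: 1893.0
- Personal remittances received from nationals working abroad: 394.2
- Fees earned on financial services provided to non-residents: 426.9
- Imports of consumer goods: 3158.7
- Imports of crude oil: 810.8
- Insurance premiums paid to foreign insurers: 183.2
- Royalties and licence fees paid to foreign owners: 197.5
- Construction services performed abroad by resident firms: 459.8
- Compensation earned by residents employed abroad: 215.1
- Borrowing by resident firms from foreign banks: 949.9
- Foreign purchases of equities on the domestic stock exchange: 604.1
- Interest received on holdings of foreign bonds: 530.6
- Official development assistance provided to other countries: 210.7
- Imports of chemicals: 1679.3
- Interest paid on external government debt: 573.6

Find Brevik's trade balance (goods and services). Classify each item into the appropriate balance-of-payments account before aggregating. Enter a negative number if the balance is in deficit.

Goods: -1893.0 + 2059.3 - 3158.7 - 1679.3 - 810.8 = -5482.5
Services: 459.8 + 188.6 + 426.9 - 183.2 - 197.5 = 694.6
Trade balance = -5482.5 + 694.6 = -4787.9
(Excluded from the trade balance — financial account: sale of domestic government bonds to non-residents 1306.1, borrowing by resident firms from foreign banks 949.9, foreign purchases of equities on the domestic stock exchange 604.1; secondary income: personal remittances received from nationals working abroad 394.2, official development assistance provided to other countries 210.7; primary income: compensation earned by residents employed abroad 215.1, interest received on holdings of foreign bonds 530.6, interest paid on external government debt 573.6.)

-4787.9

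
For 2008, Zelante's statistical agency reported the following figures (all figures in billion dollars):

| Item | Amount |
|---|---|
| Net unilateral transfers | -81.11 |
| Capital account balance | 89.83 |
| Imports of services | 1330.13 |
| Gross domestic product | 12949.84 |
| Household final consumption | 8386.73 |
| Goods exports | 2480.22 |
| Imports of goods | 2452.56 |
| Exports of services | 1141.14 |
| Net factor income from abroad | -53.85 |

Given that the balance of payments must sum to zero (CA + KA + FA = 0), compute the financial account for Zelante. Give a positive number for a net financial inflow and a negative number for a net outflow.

Goods balance = 2480.22 - 2452.56 = 27.66
Services balance = 1141.14 - 1330.13 = -188.99
Trade balance (goods + services) = 27.66 + (-188.99) = -161.33
Net primary income = -53.85
Net secondary income = -81.11
Current account = -161.33 + (-53.85) + (-81.11) = -296.29
Financial account = -(-296.29 + 89.83) = 206.46

206.46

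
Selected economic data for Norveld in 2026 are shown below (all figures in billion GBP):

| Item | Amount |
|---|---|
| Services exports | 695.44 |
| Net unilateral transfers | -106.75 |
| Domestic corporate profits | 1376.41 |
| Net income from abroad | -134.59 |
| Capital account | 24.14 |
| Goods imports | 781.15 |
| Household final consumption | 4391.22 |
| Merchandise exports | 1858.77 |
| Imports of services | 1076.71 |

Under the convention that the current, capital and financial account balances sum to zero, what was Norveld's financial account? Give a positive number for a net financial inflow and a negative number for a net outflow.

-479.15

Goods balance = 1858.77 - 781.15 = 1077.62
Services balance = 695.44 - 1076.71 = -381.27
Trade balance (goods + services) = 1077.62 + (-381.27) = 696.35
Net primary income = -134.59
Net secondary income = -106.75
Current account = 696.35 + (-134.59) + (-106.75) = 455.01
Financial account = -(455.01 + 24.14) = -479.15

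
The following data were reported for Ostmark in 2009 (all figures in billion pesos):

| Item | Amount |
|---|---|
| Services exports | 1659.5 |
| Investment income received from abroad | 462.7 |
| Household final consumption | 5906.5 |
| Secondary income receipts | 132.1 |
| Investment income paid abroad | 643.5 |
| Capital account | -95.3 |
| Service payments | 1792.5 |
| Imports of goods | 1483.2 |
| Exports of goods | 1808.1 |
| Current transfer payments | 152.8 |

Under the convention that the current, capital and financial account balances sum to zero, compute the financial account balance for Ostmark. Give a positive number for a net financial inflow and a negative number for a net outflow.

Goods balance = 1808.1 - 1483.2 = 324.9
Services balance = 1659.5 - 1792.5 = -133.0
Trade balance (goods + services) = 324.9 + (-133.0) = 191.9
Net primary income = 462.7 - 643.5 = -180.8
Net secondary income = 132.1 - 152.8 = -20.7
Current account = 191.9 + (-180.8) + (-20.7) = -9.6
Financial account = -(-9.6 + (-95.3)) = 104.9

104.9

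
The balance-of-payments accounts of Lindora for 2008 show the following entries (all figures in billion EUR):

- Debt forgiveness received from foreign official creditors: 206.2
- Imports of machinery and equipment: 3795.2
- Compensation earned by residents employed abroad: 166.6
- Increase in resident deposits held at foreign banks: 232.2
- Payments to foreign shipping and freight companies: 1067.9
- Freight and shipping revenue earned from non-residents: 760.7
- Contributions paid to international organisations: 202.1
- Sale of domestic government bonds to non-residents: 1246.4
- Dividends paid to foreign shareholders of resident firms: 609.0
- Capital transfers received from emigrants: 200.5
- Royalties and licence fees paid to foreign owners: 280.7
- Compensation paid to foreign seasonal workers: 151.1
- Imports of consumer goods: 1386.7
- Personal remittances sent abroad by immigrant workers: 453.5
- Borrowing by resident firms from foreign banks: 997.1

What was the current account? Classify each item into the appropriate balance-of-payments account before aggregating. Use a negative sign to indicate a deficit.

Goods: -1386.7 - 3795.2 = -5181.9
Services: 760.7 - 280.7 - 1067.9 = -587.9
Primary income: -609.0 - 151.1 + 166.6 = -593.5
Secondary income: -453.5 - 202.1 = -655.6
Current account = (-5181.9) + (-587.9) + (-593.5) + (-655.6) = -7018.9
(Excluded from the current account — capital account: debt forgiveness received from foreign official creditors 206.2, capital transfers received from emigrants 200.5; financial account: increase in resident deposits held at foreign banks 232.2, sale of domestic government bonds to non-residents 1246.4, borrowing by resident firms from foreign banks 997.1.)

-7018.9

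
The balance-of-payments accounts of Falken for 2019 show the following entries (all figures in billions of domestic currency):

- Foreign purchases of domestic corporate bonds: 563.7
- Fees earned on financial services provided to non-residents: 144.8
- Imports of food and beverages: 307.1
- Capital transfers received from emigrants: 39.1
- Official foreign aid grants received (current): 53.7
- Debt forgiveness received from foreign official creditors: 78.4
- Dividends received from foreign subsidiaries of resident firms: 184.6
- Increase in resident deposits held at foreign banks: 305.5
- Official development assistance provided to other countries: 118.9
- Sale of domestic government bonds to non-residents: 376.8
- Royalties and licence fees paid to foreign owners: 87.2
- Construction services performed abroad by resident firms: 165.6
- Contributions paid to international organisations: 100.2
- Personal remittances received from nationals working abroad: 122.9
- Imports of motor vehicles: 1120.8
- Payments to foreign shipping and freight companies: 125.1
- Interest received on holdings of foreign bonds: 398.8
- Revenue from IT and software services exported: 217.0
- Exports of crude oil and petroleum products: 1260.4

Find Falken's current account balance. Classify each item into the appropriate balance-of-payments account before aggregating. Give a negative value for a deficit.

688.5

Goods: -307.1 - 1120.8 + 1260.4 = -167.5
Services: 144.8 + 165.6 - 125.1 - 87.2 + 217.0 = 315.1
Primary income: 184.6 + 398.8 = 583.4
Secondary income: 53.7 + 122.9 - 100.2 - 118.9 = -42.5
Current account = (-167.5) + 315.1 + 583.4 + (-42.5) = 688.5
(Excluded from the current account — financial account: foreign purchases of domestic corporate bonds 563.7, increase in resident deposits held at foreign banks 305.5, sale of domestic government bonds to non-residents 376.8; capital account: capital transfers received from emigrants 39.1, debt forgiveness received from foreign official creditors 78.4.)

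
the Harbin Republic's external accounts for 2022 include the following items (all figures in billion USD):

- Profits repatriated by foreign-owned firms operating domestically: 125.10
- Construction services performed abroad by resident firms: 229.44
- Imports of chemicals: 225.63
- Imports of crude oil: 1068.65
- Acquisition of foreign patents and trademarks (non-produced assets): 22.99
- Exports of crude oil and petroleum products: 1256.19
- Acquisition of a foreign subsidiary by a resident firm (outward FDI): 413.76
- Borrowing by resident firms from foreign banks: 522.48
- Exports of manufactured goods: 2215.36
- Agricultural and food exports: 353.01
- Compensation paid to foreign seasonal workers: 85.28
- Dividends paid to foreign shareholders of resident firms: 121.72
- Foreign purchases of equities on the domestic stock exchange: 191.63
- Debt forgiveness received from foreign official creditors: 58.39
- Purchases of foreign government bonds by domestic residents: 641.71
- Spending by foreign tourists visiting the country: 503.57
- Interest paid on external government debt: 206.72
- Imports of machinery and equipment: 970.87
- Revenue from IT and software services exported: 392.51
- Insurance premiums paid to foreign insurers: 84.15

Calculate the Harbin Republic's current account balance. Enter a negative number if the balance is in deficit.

2061.96

Goods: 1256.19 - 970.87 + 353.01 - 225.63 + 2215.36 - 1068.65 = 1559.41
Services: 229.44 + 392.51 + 503.57 - 84.15 = 1041.37
Primary income: -121.72 - 125.10 - 85.28 - 206.72 = -538.82
Current account = 1559.41 + 1041.37 + (-538.82) = 2061.96
(Excluded from the current account — capital account: acquisition of foreign patents and trademarks (non-produced assets) 22.99, debt forgiveness received from foreign official creditors 58.39; financial account: acquisition of a foreign subsidiary by a resident firm (outward FDI) 413.76, borrowing by resident firms from foreign banks 522.48, foreign purchases of equities on the domestic stock exchange 191.63, purchases of foreign government bonds by domestic residents 641.71.)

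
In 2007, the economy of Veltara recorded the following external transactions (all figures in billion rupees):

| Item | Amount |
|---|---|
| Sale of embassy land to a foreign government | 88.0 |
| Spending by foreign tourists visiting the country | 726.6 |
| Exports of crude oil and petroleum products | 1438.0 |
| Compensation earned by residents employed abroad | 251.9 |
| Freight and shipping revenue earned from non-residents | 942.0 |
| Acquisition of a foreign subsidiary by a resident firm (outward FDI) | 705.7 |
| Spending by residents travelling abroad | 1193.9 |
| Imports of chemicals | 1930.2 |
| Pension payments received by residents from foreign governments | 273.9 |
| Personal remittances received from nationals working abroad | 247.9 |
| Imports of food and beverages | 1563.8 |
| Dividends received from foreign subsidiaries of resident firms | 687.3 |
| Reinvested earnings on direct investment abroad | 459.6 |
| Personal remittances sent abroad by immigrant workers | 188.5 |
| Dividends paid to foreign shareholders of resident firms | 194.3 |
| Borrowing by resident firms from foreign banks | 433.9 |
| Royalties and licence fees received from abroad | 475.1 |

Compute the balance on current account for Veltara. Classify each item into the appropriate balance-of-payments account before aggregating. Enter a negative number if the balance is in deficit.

Goods: -1563.8 + 1438.0 - 1930.2 = -2056.0
Services: 726.6 - 1193.9 + 942.0 + 475.1 = 949.8
Primary income: 687.3 + 459.6 + 251.9 - 194.3 = 1204.5
Secondary income: -188.5 + 247.9 + 273.9 = 333.3
Current account = (-2056.0) + 949.8 + 1204.5 + 333.3 = 431.6
(Excluded from the current account — capital account: sale of embassy land to a foreign government 88.0; financial account: acquisition of a foreign subsidiary by a resident firm (outward FDI) 705.7, borrowing by resident firms from foreign banks 433.9.)

431.6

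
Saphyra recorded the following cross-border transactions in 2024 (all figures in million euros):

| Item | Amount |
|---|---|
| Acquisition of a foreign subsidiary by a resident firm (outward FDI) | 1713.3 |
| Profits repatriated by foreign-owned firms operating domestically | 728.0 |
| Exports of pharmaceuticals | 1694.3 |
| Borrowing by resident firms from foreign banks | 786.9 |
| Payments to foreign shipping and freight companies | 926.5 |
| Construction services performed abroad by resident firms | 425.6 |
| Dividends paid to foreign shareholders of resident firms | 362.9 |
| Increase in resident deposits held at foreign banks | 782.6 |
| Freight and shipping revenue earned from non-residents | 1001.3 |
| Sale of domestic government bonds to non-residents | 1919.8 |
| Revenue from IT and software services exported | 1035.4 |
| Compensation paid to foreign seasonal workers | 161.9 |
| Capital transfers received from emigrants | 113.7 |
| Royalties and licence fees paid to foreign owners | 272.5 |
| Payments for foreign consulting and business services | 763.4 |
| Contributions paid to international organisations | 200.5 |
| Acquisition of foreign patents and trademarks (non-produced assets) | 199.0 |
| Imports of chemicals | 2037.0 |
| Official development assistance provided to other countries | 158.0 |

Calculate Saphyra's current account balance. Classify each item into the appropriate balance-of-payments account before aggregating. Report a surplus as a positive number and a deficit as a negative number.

-1454.1

Goods: -2037.0 + 1694.3 = -342.7
Services: 1035.4 - 926.5 + 1001.3 - 763.4 - 272.5 + 425.6 = 499.9
Primary income: -362.9 - 161.9 - 728.0 = -1252.8
Secondary income: -200.5 - 158.0 = -358.5
Current account = (-342.7) + 499.9 + (-1252.8) + (-358.5) = -1454.1
(Excluded from the current account — financial account: acquisition of a foreign subsidiary by a resident firm (outward FDI) 1713.3, borrowing by resident firms from foreign banks 786.9, increase in resident deposits held at foreign banks 782.6, sale of domestic government bonds to non-residents 1919.8; capital account: capital transfers received from emigrants 113.7, acquisition of foreign patents and trademarks (non-produced assets) 199.0.)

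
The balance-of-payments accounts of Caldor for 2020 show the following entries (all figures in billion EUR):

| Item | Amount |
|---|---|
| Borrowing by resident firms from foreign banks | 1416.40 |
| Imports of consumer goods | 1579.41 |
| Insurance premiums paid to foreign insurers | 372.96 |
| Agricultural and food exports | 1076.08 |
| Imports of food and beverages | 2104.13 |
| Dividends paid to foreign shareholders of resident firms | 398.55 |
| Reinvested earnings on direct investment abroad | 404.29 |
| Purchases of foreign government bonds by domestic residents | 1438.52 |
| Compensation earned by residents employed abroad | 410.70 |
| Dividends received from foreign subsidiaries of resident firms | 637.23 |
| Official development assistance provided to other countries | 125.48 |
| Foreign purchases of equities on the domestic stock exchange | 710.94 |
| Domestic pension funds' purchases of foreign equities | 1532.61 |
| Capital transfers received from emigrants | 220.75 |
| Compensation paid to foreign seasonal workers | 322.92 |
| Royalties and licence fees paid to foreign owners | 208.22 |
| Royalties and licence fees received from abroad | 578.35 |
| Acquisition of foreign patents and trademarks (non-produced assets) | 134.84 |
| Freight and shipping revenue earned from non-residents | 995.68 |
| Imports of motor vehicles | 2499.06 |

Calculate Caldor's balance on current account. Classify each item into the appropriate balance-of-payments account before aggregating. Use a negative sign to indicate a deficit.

Goods: -2104.13 - 1579.41 + 1076.08 - 2499.06 = -5106.52
Services: -208.22 - 372.96 + 578.35 + 995.68 = 992.85
Primary income: 404.29 - 322.92 + 410.70 - 398.55 + 637.23 = 730.75
Secondary income: -125.48
Current account = (-5106.52) + 992.85 + 730.75 + (-125.48) = -3508.40
(Excluded from the current account — financial account: borrowing by resident firms from foreign banks 1416.40, purchases of foreign government bonds by domestic residents 1438.52, foreign purchases of equities on the domestic stock exchange 710.94, domestic pension funds' purchases of foreign equities 1532.61; capital account: capital transfers received from emigrants 220.75, acquisition of foreign patents and trademarks (non-produced assets) 134.84.)

-3508.40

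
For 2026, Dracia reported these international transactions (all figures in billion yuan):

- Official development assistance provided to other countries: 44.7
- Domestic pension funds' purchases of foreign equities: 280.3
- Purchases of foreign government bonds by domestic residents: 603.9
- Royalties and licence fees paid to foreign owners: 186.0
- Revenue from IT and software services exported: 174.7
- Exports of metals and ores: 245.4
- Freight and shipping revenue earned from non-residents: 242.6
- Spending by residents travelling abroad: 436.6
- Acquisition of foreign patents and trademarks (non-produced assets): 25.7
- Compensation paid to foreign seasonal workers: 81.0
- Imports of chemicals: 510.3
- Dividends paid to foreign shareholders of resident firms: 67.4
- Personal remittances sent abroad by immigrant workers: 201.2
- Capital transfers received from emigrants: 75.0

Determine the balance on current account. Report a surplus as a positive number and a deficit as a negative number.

Goods: 245.4 - 510.3 = -264.9
Services: 242.6 - 436.6 - 186.0 + 174.7 = -205.3
Primary income: -67.4 - 81.0 = -148.4
Secondary income: -201.2 - 44.7 = -245.9
Current account = (-264.9) + (-205.3) + (-148.4) + (-245.9) = -864.5
(Excluded from the current account — financial account: domestic pension funds' purchases of foreign equities 280.3, purchases of foreign government bonds by domestic residents 603.9; capital account: acquisition of foreign patents and trademarks (non-produced assets) 25.7, capital transfers received from emigrants 75.0.)

-864.5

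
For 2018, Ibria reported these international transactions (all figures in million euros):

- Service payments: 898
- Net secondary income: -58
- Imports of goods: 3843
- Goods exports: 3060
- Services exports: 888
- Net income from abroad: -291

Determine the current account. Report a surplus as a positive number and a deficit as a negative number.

Goods balance = 3060 - 3843 = -783
Services balance = 888 - 898 = -10
Trade balance (goods + services) = -783 + (-10) = -793
Net primary income = -291
Net secondary income = -58
Current account = -793 + (-291) + (-58) = -1142

-1142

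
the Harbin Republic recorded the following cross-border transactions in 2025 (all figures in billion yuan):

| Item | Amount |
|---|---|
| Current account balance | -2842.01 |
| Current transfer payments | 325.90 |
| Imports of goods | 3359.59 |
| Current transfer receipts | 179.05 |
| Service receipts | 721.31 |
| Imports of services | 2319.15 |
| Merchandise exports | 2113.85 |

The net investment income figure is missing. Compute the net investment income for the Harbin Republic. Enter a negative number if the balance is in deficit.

Current account = goods balance + services balance + net primary income + net secondary income
Sum of the known components = -2990.43
Net investment income = CA - (known components) = -2842.01 - (-2990.43) = 148.42

148.42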